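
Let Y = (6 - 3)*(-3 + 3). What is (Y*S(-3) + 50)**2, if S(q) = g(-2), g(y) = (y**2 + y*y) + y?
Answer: 2500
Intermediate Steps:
Y = 0 (Y = 3*0 = 0)
g(y) = y + 2*y**2 (g(y) = (y**2 + y**2) + y = 2*y**2 + y = y + 2*y**2)
S(q) = 6 (S(q) = -2*(1 + 2*(-2)) = -2*(1 - 4) = -2*(-3) = 6)
(Y*S(-3) + 50)**2 = (0*6 + 50)**2 = (0 + 50)**2 = 50**2 = 2500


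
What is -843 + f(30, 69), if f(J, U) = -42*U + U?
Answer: -3672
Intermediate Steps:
f(J, U) = -41*U
-843 + f(30, 69) = -843 - 41*69 = -843 - 2829 = -3672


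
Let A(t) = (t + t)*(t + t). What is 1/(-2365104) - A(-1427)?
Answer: -19264519452865/2365104 ≈ -8.1453e+6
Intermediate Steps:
A(t) = 4*t**2 (A(t) = (2*t)*(2*t) = 4*t**2)
1/(-2365104) - A(-1427) = 1/(-2365104) - 4*(-1427)**2 = -1/2365104 - 4*2036329 = -1/2365104 - 1*8145316 = -1/2365104 - 8145316 = -19264519452865/2365104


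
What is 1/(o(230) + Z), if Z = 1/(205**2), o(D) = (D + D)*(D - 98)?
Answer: 42025/2551758001 ≈ 1.6469e-5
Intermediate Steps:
o(D) = 2*D*(-98 + D) (o(D) = (2*D)*(-98 + D) = 2*D*(-98 + D))
Z = 1/42025 ≈ 2.3795e-5
1/(o(230) + Z) = 1/(2*230*(-98 + 230) + 1/42025) = 1/(2*230*132 + 1/42025) = 1/(60720 + 1/42025) = 1/(2551758001/42025) = 42025/2551758001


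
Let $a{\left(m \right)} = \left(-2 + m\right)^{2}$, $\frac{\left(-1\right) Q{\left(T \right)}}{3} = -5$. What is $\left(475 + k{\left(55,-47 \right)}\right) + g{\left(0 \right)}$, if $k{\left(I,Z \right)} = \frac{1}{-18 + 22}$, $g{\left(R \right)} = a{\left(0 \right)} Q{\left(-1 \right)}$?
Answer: $\frac{2141}{4} \approx 535.25$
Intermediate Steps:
$Q{\left(T \right)} = 15$ ($Q{\left(T \right)} = \left(-3\right) \left(-5\right) = 15$)
$g{\left(R \right)} = 60$ ($g{\left(R \right)} = \left(-2 + 0\right)^{2} \cdot 15 = \left(-2\right)^{2} \cdot 15 = 4 \cdot 15 = 60$)
$k{\left(I,Z \right)} = \frac{1}{4}$
$\left(475 + k{\left(55,-47 \right)}\right) + g{\left(0 \right)} = \left(475 + \frac{1}{4}\right) + 60 = \frac{1901}{4} + 60 = \frac{2141}{4}$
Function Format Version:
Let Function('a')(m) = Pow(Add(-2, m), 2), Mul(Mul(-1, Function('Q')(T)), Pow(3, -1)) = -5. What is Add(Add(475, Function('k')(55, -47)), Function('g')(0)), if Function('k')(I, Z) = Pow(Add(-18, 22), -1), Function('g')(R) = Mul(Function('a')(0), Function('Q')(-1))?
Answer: Rational(2141, 4) ≈ 535.25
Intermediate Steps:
Function('Q')(T) = 15 (Function('Q')(T) = Mul(-3, -5) = 15)
Function('g')(R) = 60 (Function('g')(R) = Mul(Pow(Add(-2, 0), 2), 15) = Mul(Pow(-2, 2), 15) = Mul(4, 15) = 60)
Function('k')(I, Z) = Rational(1, 4) (Function('k')(I, Z) = Pow(4, -1) = Rational(1, 4))
Add(Add(475, Function('k')(55, -47)), Function('g')(0)) = Add(Add(475, Rational(1, 4)), 60) = Add(Rational(1901, 4), 60) = Rational(2141, 4)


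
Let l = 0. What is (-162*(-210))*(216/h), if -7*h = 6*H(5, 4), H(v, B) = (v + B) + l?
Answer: -952560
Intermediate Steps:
H(v, B) = B + v (H(v, B) = (v + B) + 0 = (B + v) + 0 = B + v)
h = -54/7 (h = -6*(4 + 5)/7 = -6*9/7 = -⅐*54 = -54/7 ≈ -7.7143)
(-162*(-210))*(216/h) = (-162*(-210))*(216/(-54/7)) = 34020*(216*(-7/54)) = 34020*(-28) = -952560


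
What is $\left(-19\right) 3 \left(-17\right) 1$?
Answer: $969$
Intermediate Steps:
$\left(-19\right) 3 \left(-17\right) 1 = \left(-57\right) \left(-17\right) 1 = 969 \cdot 1 = 969$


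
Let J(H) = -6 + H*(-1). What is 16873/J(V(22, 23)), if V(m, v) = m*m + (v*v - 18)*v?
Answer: -16873/12243 ≈ -1.3782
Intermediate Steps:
V(m, v) = m**2 + v*(-18 + v**2) (V(m, v) = m**2 + (v**2 - 18)*v = m**2 + (-18 + v**2)*v = m**2 + v*(-18 + v**2))
J(H) = -6 - H
16873/J(V(22, 23)) = 16873/(-6 - (22**2 + 23**3 - 18*23)) = 16873/(-6 - (484 + 12167 - 414)) = 16873/(-6 - 1*12237) = 16873/(-6 - 12237) = 16873/(-12243) = 16873*(-1/12243) = -16873/12243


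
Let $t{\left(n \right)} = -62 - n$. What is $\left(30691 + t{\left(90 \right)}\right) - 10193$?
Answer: $20346$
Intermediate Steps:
$\left(30691 + t{\left(90 \right)}\right) - 10193 = \left(30691 - 152\right) - 10193 = 30539 - 10193 = 20346$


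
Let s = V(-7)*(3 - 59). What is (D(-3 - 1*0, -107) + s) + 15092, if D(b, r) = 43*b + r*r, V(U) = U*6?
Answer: 28764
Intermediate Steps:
V(U) = 6*U
D(b, r) = r² + 43*b (D(b, r) = 43*b + r² = r² + 43*b)
s = 2352 (s = (6*(-7))*(3 - 59) = -42*(-56) = 2352)
(D(-3 - 1*0, -107) + s) + 15092 = (((-107)² + 43*(-3 - 1*0)) + 2352) + 15092 = ((11449 + 43*(-3 + 0)) + 2352) + 15092 = ((11449 + 43*(-3)) + 2352) + 15092 = ((11449 - 129) + 2352) + 15092 = (11320 + 2352) + 15092 = 13672 + 15092 = 28764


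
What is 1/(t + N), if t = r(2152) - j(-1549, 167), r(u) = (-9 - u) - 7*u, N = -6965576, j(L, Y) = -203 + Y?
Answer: -1/6982765 ≈ -1.4321e-7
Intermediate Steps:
r(u) = -9 - 8*u
t = -17189 (t = (-9 - 8*2152) - (-203 + 167) = (-9 - 17216) - 1*(-36) = -17225 + 36 = -17189)
1/(t + N) = 1/(-17189 - 6965576) = 1/(-6982765) = -1/6982765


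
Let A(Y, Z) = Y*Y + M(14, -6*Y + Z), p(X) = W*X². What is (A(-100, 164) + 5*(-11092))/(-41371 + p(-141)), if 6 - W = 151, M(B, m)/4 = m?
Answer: 10601/731029 ≈ 0.014501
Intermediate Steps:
M(B, m) = 4*m
W = -145 (W = 6 - 1*151 = 6 - 151 = -145)
p(X) = -145*X²
A(Y, Z) = Y² - 24*Y + 4*Z (A(Y, Z) = Y*Y + 4*(-6*Y + Z) = Y² + 4*(Z - 6*Y) = Y² + (-24*Y + 4*Z) = Y² - 24*Y + 4*Z)
(A(-100, 164) + 5*(-11092))/(-41371 + p(-141)) = (((-100)² - 24*(-100) + 4*164) + 5*(-11092))/(-41371 - 145*(-141)²) = ((10000 + 2400 + 656) - 55460)/(-41371 - 145*19881) = (13056 - 55460)/(-41371 - 2882745) = -42404/(-2924116) = -42404*(-1/2924116) = 10601/731029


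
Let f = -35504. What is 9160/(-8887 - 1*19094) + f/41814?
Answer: -76469648/64999863 ≈ -1.1765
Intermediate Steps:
9160/(-8887 - 1*19094) + f/41814 = 9160/(-8887 - 1*19094) - 35504/41814 = 9160/(-8887 - 19094) - 35504*1/41814 = 9160/(-27981) - 17752/20907 = 9160*(-1/27981) - 17752/20907 = -9160/27981 - 17752/20907 = -76469648/64999863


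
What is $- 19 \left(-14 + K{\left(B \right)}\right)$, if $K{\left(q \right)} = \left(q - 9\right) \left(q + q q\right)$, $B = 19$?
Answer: $-71934$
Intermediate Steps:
$K{\left(q \right)} = \left(-9 + q\right) \left(q + q^{2}\right)$
$- 19 \left(-14 + K{\left(B \right)}\right) = - 19 \left(-14 + 19 \left(-9 + 19^{2} - 152\right)\right) = - 19 \left(-14 + 19 \left(-9 + 361 - 152\right)\right) = - 19 \left(-14 + 19 \cdot 200\right) = - 19 \left(-14 + 3800\right) = \left(-19\right) 3786 = -71934$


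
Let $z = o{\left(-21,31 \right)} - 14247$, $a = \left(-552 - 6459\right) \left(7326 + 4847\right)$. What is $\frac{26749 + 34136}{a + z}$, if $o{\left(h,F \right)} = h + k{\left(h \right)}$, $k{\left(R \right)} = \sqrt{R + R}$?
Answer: $- \frac{1732364375445}{2428729357935761} - \frac{20295 i \sqrt{42}}{2428729357935761} \approx -0.00071328 - 5.4155 \cdot 10^{-11} i$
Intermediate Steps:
$a = -85344903$ ($a = \left(-7011\right) 12173 = -85344903$)
$k{\left(R \right)} = \sqrt{2} \sqrt{R}$ ($k{\left(R \right)} = \sqrt{2 R} = \sqrt{2} \sqrt{R}$)
$o{\left(h,F \right)} = h + \sqrt{2} \sqrt{h}$
$z = -14268 + i \sqrt{42}$ ($z = \left(-21 + \sqrt{2} \sqrt{-21}\right) - 14247 = \left(-21 + \sqrt{2} i \sqrt{21}\right) - 14247 = \left(-21 + i \sqrt{42}\right) - 14247 = -14268 + i \sqrt{42} \approx -14268.0 + 6.4807 i$)
$\frac{26749 + 34136}{a + z} = \frac{26749 + 34136}{-85344903 - \left(14268 - i \sqrt{42}\right)} = \frac{60885}{-85359171 + i \sqrt{42}}$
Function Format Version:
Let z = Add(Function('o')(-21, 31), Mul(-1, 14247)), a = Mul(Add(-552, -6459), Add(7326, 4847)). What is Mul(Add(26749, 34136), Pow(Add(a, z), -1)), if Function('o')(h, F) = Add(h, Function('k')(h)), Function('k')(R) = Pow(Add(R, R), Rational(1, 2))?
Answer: Add(Rational(-1732364375445, 2428729357935761), Mul(Rational(-20295, 2428729357935761), I, Pow(42, Rational(1, 2)))) ≈ Add(-0.00071328, Mul(-5.4155e-11, I))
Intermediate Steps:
a = -85344903 (a = Mul(-7011, 12173) = -85344903)
Function('k')(R) = Mul(Pow(2, Rational(1, 2)), Pow(R, Rational(1, 2))) (Function('k')(R) = Pow(Mul(2, R), Rational(1, 2)) = Mul(Pow(2, Rational(1, 2)), Pow(R, Rational(1, 2))))
Function('o')(h, F) = Add(h, Mul(Pow(2, Rational(1, 2)), Pow(h, Rational(1, 2))))
z = Add(-14268, Mul(I, Pow(42, Rational(1, 2)))) (z = Add(Add(-21, Mul(Pow(2, Rational(1, 2)), Pow(-21, Rational(1, 2)))), Mul(-1, 14247)) = Add(Add(-21, Mul(Pow(2, Rational(1, 2)), Mul(I, Pow(21, Rational(1, 2))))), -14247) = Add(Add(-21, Mul(I, Pow(42, Rational(1, 2)))), -14247) = Add(-14268, Mul(I, Pow(42, Rational(1, 2)))) ≈ Add(-14268., Mul(6.4807, I)))
Mul(Add(26749, 34136), Pow(Add(a, z), -1)) = Mul(Add(26749, 34136), Pow(Add(-85344903, Add(-14268, Mul(I, Pow(42, Rational(1, 2))))), -1)) = Mul(60885, Pow(Add(-85359171, Mul(I, Pow(42, Rational(1, 2)))), -1))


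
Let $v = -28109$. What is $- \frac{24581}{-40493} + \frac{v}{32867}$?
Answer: $- \frac{330314010}{1330883431} \approx -0.24819$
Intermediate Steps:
$- \frac{24581}{-40493} + \frac{v}{32867} = - \frac{24581}{-40493} - \frac{28109}{32867} = \left(-24581\right) \left(- \frac{1}{40493}\right) - \frac{28109}{32867} = \frac{24581}{40493} - \frac{28109}{32867} = - \frac{330314010}{1330883431}$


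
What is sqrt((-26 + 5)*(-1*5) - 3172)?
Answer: I*sqrt(3067) ≈ 55.38*I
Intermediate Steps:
sqrt((-26 + 5)*(-1*5) - 3172) = sqrt(-21*(-5) - 3172) = sqrt(105 - 3172) = sqrt(-3067) = I*sqrt(3067)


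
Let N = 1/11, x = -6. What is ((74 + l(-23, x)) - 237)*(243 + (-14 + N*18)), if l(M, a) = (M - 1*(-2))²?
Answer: 705286/11 ≈ 64117.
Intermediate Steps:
N = 1/11 ≈ 0.090909
l(M, a) = (2 + M)² (l(M, a) = (M + 2)² = (2 + M)²)
((74 + l(-23, x)) - 237)*(243 + (-14 + N*18)) = ((74 + (2 - 23)²) - 237)*(243 + (-14 + (1/11)*18)) = ((74 + (-21)²) - 237)*(243 + (-14 + 18/11)) = ((74 + 441) - 237)*(243 - 136/11) = (515 - 237)*(2537/11) = 278*(2537/11) = 705286/11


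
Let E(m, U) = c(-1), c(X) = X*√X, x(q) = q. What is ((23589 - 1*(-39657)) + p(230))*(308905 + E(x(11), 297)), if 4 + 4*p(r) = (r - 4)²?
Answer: 23481104670 - 76014*I ≈ 2.3481e+10 - 76014.0*I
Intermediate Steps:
c(X) = X^(3/2)
p(r) = -1 + (-4 + r)²/4 (p(r) = -1 + (r - 4)²/4 = -1 + (-4 + r)²/4)
E(m, U) = -I (E(m, U) = (-1)^(3/2) = -I)
((23589 - 1*(-39657)) + p(230))*(308905 + E(x(11), 297)) = ((23589 - 1*(-39657)) + (-1 + (-4 + 230)²/4))*(308905 - I) = ((23589 + 39657) + (-1 + (¼)*226²))*(308905 - I) = (63246 + (-1 + (¼)*51076))*(308905 - I) = (63246 + (-1 + 12769))*(308905 - I) = (63246 + 12768)*(308905 - I) = 76014*(308905 - I) = 23481104670 - 76014*I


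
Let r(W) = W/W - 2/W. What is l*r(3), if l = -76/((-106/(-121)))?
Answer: -4598/159 ≈ -28.918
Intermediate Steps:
r(W) = 1 - 2/W
l = -4598/53 (l = -76/((-106*(-1/121))) = -76/106/121 = -76*121/106 = -4598/53 ≈ -86.755)
l*r(3) = -4598*(-2 + 3)/(53*3) = -4598/159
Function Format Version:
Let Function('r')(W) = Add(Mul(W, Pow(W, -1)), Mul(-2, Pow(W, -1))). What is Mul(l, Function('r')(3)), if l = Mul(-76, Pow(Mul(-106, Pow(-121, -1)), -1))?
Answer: Rational(-4598, 159) ≈ -28.918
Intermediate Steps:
Function('r')(W) = Add(1, Mul(-2, Pow(W, -1)))
l = Rational(-4598, 53) (l = Mul(-76, Pow(Mul(-106, Rational(-1, 121)), -1)) = Mul(-76, Pow(Rational(106, 121), -1)) = Mul(-76, Rational(121, 106)) = Rational(-4598, 53) ≈ -86.755)
Mul(l, Function('r')(3)) = Mul(Rational(-4598, 53), Mul(Pow(3, -1), Add(-2, 3))) = Mul(Rational(-4598, 53), Mul(Rational(1, 3), 1)) = Mul(Rational(-4598, 53), Rational(1, 3)) = Rational(-4598, 159)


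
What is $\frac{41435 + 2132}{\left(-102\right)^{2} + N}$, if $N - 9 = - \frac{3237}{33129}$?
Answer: $\frac{481110381}{114989680} \approx 4.1839$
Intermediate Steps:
$N = \frac{98308}{11043}$ ($N = 9 - \frac{3237}{33129} = 9 - \frac{1079}{11043} = \frac{98308}{11043} \approx 8.9023$)
$\frac{41435 + 2132}{\left(-102\right)^{2} + N} = \frac{41435 + 2132}{\left(-102\right)^{2} + \frac{98308}{11043}} = \frac{43567}{10404 + \frac{98308}{11043}} = \frac{43567}{\frac{114989680}{11043}} = 43567 \cdot \frac{11043}{114989680} = \frac{481110381}{114989680}$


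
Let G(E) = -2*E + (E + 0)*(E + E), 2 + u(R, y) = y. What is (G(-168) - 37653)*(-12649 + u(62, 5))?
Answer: -241930626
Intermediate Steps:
u(R, y) = -2 + y
G(E) = -2*E + 2*E² (G(E) = -2*E + E*(2*E) = -2*E + 2*E²)
(G(-168) - 37653)*(-12649 + u(62, 5)) = (2*(-168)*(-1 - 168) - 37653)*(-12649 + (-2 + 5)) = (2*(-168)*(-169) - 37653)*(-12649 + 3) = (56784 - 37653)*(-12646) = 19131*(-12646) = -241930626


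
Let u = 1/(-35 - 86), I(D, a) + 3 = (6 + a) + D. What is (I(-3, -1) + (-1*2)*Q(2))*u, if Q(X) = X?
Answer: 5/121 ≈ 0.041322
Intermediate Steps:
I(D, a) = 3 + D + a (I(D, a) = -3 + ((6 + a) + D) = -3 + (6 + D + a) = 3 + D + a)
u = -1/121 (u = 1/(-121) = -1/121 ≈ -0.0082645)
(I(-3, -1) + (-1*2)*Q(2))*u = ((3 - 3 - 1) - 1*2*2)*(-1/121) = (-1 - 2*2)*(-1/121) = (-1 - 4)*(-1/121) = -5*(-1/121) = 5/121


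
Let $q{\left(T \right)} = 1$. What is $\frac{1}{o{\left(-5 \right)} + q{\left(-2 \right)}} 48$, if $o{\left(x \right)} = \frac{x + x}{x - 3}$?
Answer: $\frac{64}{3} \approx 21.333$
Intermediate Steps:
$o{\left(x \right)} = \frac{2 x}{-3 + x}$
$\frac{1}{o{\left(-5 \right)} + q{\left(-2 \right)}} 48 = \frac{1}{2 \left(-5\right) \frac{1}{-3 - 5} + 1} \cdot 48 = \frac{1}{2 \left(-5\right) \frac{1}{-8} + 1} \cdot 48 = \frac{1}{2 \left(-5\right) \left(- \frac{1}{8}\right) + 1} \cdot 48 = \frac{1}{\frac{5}{4} + 1} \cdot 48 = \frac{1}{\frac{9}{4}} \cdot 48 = \frac{4}{9} \cdot 48 = \frac{64}{3}$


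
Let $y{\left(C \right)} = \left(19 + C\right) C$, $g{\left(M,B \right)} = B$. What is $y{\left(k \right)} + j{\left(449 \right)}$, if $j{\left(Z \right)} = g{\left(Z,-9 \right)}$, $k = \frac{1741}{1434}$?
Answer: $\frac{31959163}{2056356} \approx 15.542$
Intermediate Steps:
$k = \frac{1741}{1434}$ ($k = 1741 \cdot \frac{1}{1434} = \frac{1741}{1434} \approx 1.2141$)
$j{\left(Z \right)} = -9$
$y{\left(C \right)} = C \left(19 + C\right)$
$y{\left(k \right)} + j{\left(449 \right)} = \frac{1741 \left(19 + \frac{1741}{1434}\right)}{1434} - 9 = \frac{1741}{1434} \cdot \frac{28987}{1434} - 9 = \frac{50466367}{2056356} - 9 = \frac{31959163}{2056356}$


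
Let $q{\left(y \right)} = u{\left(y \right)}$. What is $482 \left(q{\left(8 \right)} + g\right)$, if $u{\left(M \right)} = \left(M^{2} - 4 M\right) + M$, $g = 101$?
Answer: $67962$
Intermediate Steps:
$u{\left(M \right)} = M^{2} - 3 M$
$q{\left(y \right)} = y \left(-3 + y\right)$
$482 \left(q{\left(8 \right)} + g\right) = 482 \left(8 \left(-3 + 8\right) + 101\right) = 482 \left(8 \cdot 5 + 101\right) = 482 \left(40 + 101\right) = 482 \cdot 141 = 67962$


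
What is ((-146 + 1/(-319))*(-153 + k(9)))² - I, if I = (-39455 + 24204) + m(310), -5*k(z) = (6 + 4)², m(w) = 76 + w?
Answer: 64924416052890/101761 ≈ 6.3801e+8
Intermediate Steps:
k(z) = -20 (k(z) = -(6 + 4)²/5 = -⅕*10² = -⅕*100 = -20)
I = -14865 (I = (-39455 + 24204) + (76 + 310) = -15251 + 386 = -14865)
((-146 + 1/(-319))*(-153 + k(9)))² - I = ((-146 + 1/(-319))*(-153 - 20))² - 1*(-14865) = ((-146 - 1/319)*(-173))² + 14865 = (-46575/319*(-173))² + 14865 = (8057475/319)² + 14865 = 64922903375625/101761 + 14865 = 64924416052890/101761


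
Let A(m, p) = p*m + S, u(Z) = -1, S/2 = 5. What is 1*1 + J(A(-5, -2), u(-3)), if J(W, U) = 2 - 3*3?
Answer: -6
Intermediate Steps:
S = 10 (S = 2*5 = 10)
A(m, p) = 10 + m*p (A(m, p) = p*m + 10 = m*p + 10 = 10 + m*p)
J(W, U) = -7 (J(W, U) = 2 - 9 = -7)
1*1 + J(A(-5, -2), u(-3)) = 1*1 - 7 = 1 - 7 = -6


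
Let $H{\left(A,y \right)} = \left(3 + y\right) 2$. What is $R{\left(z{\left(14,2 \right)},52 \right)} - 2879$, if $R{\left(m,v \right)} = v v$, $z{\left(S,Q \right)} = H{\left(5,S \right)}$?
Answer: $-175$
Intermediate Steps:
$H{\left(A,y \right)} = 6 + 2 y$
$z{\left(S,Q \right)} = 6 + 2 S$
$R{\left(m,v \right)} = v^{2}$
$R{\left(z{\left(14,2 \right)},52 \right)} - 2879 = 52^{2} - 2879 = 2704 - 2879 = -175$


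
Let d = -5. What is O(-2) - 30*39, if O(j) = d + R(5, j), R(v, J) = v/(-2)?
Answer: -2355/2 ≈ -1177.5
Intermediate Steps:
R(v, J) = -v/2 (R(v, J) = v*(-½) = -v/2)
O(j) = -15/2 (O(j) = -5 - ½*5 = -5 - 5/2 = -15/2)
O(-2) - 30*39 = -15/2 - 30*39 = -15/2 - 1170 = -2355/2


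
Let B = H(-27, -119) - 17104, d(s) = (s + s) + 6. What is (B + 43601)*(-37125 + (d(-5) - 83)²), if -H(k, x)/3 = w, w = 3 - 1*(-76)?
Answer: -776140560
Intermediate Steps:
w = 79 (w = 3 + 76 = 79)
H(k, x) = -237 (H(k, x) = -3*79 = -237)
d(s) = 6 + 2*s (d(s) = 2*s + 6 = 6 + 2*s)
B = -17341 (B = -237 - 17104 = -17341)
(B + 43601)*(-37125 + (d(-5) - 83)²) = (-17341 + 43601)*(-37125 + ((6 + 2*(-5)) - 83)²) = 26260*(-37125 + ((6 - 10) - 83)²) = 26260*(-37125 + (-4 - 83)²) = 26260*(-37125 + (-87)²) = 26260*(-37125 + 7569) = 26260*(-29556) = -776140560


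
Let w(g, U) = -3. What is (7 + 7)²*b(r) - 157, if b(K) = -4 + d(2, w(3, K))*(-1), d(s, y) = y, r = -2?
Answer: -353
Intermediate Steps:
b(K) = -1 (b(K) = -4 - 3*(-1) = -4 + 3 = -1)
(7 + 7)²*b(r) - 157 = (7 + 7)²*(-1) - 157 = 14²*(-1) - 157 = 196*(-1) - 157 = -196 - 157 = -353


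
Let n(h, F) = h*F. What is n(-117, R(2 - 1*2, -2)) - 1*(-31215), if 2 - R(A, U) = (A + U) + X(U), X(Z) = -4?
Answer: 30279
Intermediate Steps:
R(A, U) = 6 - A - U (R(A, U) = 2 - ((A + U) - 4) = 2 - (-4 + A + U) = 2 + (4 - A - U) = 6 - A - U)
n(h, F) = F*h
n(-117, R(2 - 1*2, -2)) - 1*(-31215) = (6 - (2 - 1*2) - 1*(-2))*(-117) - 1*(-31215) = (6 - (2 - 2) + 2)*(-117) + 31215 = (6 - 1*0 + 2)*(-117) + 31215 = (6 + 0 + 2)*(-117) + 31215 = 8*(-117) + 31215 = -936 + 31215 = 30279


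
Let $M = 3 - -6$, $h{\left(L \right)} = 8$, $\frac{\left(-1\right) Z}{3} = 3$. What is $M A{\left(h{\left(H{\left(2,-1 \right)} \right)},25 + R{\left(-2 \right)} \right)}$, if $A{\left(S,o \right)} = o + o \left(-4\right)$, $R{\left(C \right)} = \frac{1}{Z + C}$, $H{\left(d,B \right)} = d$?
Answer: $- \frac{7398}{11} \approx -672.54$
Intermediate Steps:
$Z = -9$ ($Z = \left(-3\right) 3 = -9$)
$R{\left(C \right)} = \frac{1}{-9 + C}$
$A{\left(S,o \right)} = - 3 o$ ($A{\left(S,o \right)} = o - 4 o = - 3 o$)
$M = 9$ ($M = 3 + 6 = 9$)
$M A{\left(h{\left(H{\left(2,-1 \right)} \right)},25 + R{\left(-2 \right)} \right)} = 9 \left(- 3 \left(25 + \frac{1}{-9 - 2}\right)\right) = 9 \left(- 3 \left(25 + \frac{1}{-11}\right)\right) = 9 \left(- 3 \left(25 - \frac{1}{11}\right)\right) = 9 \left(\left(-3\right) \frac{274}{11}\right) = 9 \left(- \frac{822}{11}\right) = - \frac{7398}{11}$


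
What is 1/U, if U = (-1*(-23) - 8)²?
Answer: 1/225 ≈ 0.0044444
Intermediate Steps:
U = 225 (U = (23 - 8)² = 15² = 225)
1/U = 1/225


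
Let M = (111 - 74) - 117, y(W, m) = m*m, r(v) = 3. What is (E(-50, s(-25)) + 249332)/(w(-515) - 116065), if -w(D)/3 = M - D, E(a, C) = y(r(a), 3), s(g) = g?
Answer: -249341/117370 ≈ -2.1244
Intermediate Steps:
y(W, m) = m²
E(a, C) = 9 (E(a, C) = 3² = 9)
M = -80 (M = 37 - 117 = -80)
w(D) = 240 + 3*D (w(D) = -3*(-80 - D) = 240 + 3*D)
(E(-50, s(-25)) + 249332)/(w(-515) - 116065) = (9 + 249332)/((240 + 3*(-515)) - 116065) = 249341/((240 - 1545) - 116065) = 249341/(-1305 - 116065) = 249341/(-117370) = 249341*(-1/117370) = -249341/117370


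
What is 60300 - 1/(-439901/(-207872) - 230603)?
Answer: 14238958892524/236135305 ≈ 60300.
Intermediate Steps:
60300 - 1/(-439901/(-207872) - 230603) = 60300 - 1/(-439901*(-1/207872) - 230603) = 60300 - 1/(2167/1024 - 230603) = 60300 - 1/(-236135305/1024) = 60300 - 1*(-1024/236135305) = 60300 + 1024/236135305 = 14238958892524/236135305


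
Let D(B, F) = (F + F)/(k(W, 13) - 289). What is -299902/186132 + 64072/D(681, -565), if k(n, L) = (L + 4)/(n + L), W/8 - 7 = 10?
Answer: 128321442887609/7834761210 ≈ 16378.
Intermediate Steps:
W = 136 (W = 56 + 8*10 = 56 + 80 = 136)
k(n, L) = (4 + L)/(L + n)
D(B, F) = -149*F/21522 (D(B, F) = (F + F)/((4 + 13)/(13 + 136) - 289) = (2*F)/(17/149 - 289) = (2*F)/(-43044/149) = (2*F)*(-149/43044) = -149*F/21522)
-299902/186132 + 64072/D(681, -565) = -299902/186132 + 64072/((-149/21522*(-565))) = -299902*1/186132 + 64072/(84185/21522) = -149951/93066 + 64072*(21522/84185) = -149951/93066 + 1378957584/84185 = 128321442887609/7834761210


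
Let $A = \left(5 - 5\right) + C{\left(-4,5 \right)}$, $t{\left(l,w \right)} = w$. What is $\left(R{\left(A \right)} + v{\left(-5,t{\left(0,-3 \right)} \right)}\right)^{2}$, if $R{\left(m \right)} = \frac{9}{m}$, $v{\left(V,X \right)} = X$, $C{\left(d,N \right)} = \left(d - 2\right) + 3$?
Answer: $36$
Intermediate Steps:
$C{\left(d,N \right)} = 1 + d$ ($C{\left(d,N \right)} = \left(-2 + d\right) + 3 = 1 + d$)
$A = -3$ ($A = \left(5 - 5\right) + \left(1 - 4\right) = 0 - 3 = -3$)
$\left(R{\left(A \right)} + v{\left(-5,t{\left(0,-3 \right)} \right)}\right)^{2} = \left(\frac{9}{-3} - 3\right)^{2} = \left(9 \left(- \frac{1}{3}\right) - 3\right)^{2} = \left(-3 - 3\right)^{2} = \left(-6\right)^{2} = 36$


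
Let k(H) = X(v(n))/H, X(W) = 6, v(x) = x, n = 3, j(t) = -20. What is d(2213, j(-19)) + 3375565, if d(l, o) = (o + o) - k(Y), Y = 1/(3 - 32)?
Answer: 3375699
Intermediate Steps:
Y = -1/29 (Y = 1/(-29) = -1/29 ≈ -0.034483)
k(H) = 6/H
d(l, o) = 174 + 2*o (d(l, o) = (o + o) - 6/(-1/29) = 2*o - 6*(-29) = 2*o - 1*(-174) = 2*o + 174 = 174 + 2*o)
d(2213, j(-19)) + 3375565 = (174 + 2*(-20)) + 3375565 = (174 - 40) + 3375565 = 134 + 3375565 = 3375699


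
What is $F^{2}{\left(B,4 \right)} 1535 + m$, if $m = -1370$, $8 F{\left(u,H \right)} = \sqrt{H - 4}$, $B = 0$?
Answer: $-1370$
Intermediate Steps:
$F{\left(u,H \right)} = \frac{\sqrt{-4 + H}}{8}$ ($F{\left(u,H \right)} = \frac{\sqrt{H - 4}}{8} = \frac{\sqrt{-4 + H}}{8}$)
$F^{2}{\left(B,4 \right)} 1535 + m = \left(\frac{\sqrt{-4 + 4}}{8}\right)^{2} \cdot 1535 - 1370 = \left(\frac{\sqrt{0}}{8}\right)^{2} \cdot 1535 - 1370 = \left(\frac{1}{8} \cdot 0\right)^{2} \cdot 1535 - 1370 = 0^{2} \cdot 1535 - 1370 = 0 \cdot 1535 - 1370 = 0 - 1370 = -1370$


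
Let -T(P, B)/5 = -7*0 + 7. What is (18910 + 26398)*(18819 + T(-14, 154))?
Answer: 851065472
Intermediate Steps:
T(P, B) = -35 (T(P, B) = -5*(-7*0 + 7) = -5*(0 + 7) = -5*7 = -35)
(18910 + 26398)*(18819 + T(-14, 154)) = (18910 + 26398)*(18819 - 35) = 45308*18784 = 851065472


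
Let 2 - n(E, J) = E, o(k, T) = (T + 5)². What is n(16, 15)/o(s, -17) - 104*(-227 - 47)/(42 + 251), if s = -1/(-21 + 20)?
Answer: 2049661/21096 ≈ 97.159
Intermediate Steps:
s = 1 (s = -1/(-1) = -1*(-1) = 1)
o(k, T) = (5 + T)²
n(E, J) = 2 - E
n(16, 15)/o(s, -17) - 104*(-227 - 47)/(42 + 251) = (2 - 1*16)/((5 - 17)²) - 104*(-227 - 47)/(42 + 251) = (2 - 16)/((-12)²) - 104/(293/(-274)) = -14/144 - 104/(293*(-1/274)) = -14*1/144 - 104/(-293/274) = -7/72 - 104*(-274/293) = -7/72 + 28496/293 = 2049661/21096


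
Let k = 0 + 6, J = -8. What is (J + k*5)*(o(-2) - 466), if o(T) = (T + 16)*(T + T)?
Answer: -11484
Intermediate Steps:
o(T) = 2*T*(16 + T) (o(T) = (16 + T)*(2*T) = 2*T*(16 + T))
k = 6
(J + k*5)*(o(-2) - 466) = (-8 + 6*5)*(2*(-2)*(16 - 2) - 466) = (-8 + 30)*(2*(-2)*14 - 466) = 22*(-56 - 466) = 22*(-522) = -11484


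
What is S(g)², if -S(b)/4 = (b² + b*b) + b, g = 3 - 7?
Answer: 12544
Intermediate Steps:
g = -4
S(b) = -8*b² - 4*b (S(b) = -4*((b² + b*b) + b) = -4*((b² + b²) + b) = -4*(2*b² + b) = -4*(b + 2*b²) = -8*b² - 4*b)
S(g)² = (-4*(-4)*(1 + 2*(-4)))² = (-4*(-4)*(1 - 8))² = (-4*(-4)*(-7))² = (-112)² = 12544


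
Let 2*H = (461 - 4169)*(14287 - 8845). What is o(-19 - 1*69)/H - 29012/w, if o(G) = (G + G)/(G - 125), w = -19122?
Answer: 2597851214614/1712260912977 ≈ 1.5172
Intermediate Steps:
o(G) = 2*G/(-125 + G) (o(G) = (2*G)/(-125 + G) = 2*G/(-125 + G))
H = -10089468 (H = ((461 - 4169)*(14287 - 8845))/2 = (-3708*5442)/2 = (½)*(-20178936) = -10089468)
o(-19 - 1*69)/H - 29012/w = (2*(-19 - 1*69)/(-125 + (-19 - 1*69)))/(-10089468) - 29012/(-19122) = (2*(-19 - 69)/(-125 + (-19 - 69)))*(-1/10089468) - 29012*(-1/19122) = (2*(-88)/(-125 - 88))*(-1/10089468) + 14506/9561 = (2*(-88)/(-213))*(-1/10089468) + 14506/9561 = (2*(-88)*(-1/213))*(-1/10089468) + 14506/9561 = (176/213)*(-1/10089468) + 14506/9561 = -44/537264171 + 14506/9561 = 2597851214614/1712260912977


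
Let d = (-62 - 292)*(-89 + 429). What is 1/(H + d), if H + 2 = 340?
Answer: -1/120022 ≈ -8.3318e-6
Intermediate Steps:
H = 338 (H = -2 + 340 = 338)
d = -120360 (d = -354*340 = -120360)
1/(H + d) = 1/(338 - 120360) = 1/(-120022) = -1/120022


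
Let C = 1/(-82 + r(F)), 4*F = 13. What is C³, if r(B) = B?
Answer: -64/31255875 ≈ -2.0476e-6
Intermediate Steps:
F = 13/4 (F = (¼)*13 = 13/4 ≈ 3.2500)
C = -4/315 (C = 1/(-82 + 13/4) = 1/(-315/4) = -4/315 ≈ -0.012698)
C³ = (-4/315)³ = -64/31255875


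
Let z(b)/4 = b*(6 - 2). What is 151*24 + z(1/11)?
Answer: 39880/11 ≈ 3625.5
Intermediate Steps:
z(b) = 16*b (z(b) = 4*(b*(6 - 2)) = 4*(b*4) = 4*(4*b) = 16*b)
151*24 + z(1/11) = 151*24 + 16/11 = 3624 + 16*(1/11) = 3624 + 16/11 = 39880/11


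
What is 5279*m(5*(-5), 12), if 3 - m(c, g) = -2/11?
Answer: 184765/11 ≈ 16797.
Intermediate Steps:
m(c, g) = 35/11 (m(c, g) = 3 - (-2)/11 = 3 - 1*(-2/11) = 3 + 2/11 = 35/11)
5279*m(5*(-5), 12) = 5279*(35/11) = 184765/11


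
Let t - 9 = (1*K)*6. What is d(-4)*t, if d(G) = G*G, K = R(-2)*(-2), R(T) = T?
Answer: 528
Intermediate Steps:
K = 4 (K = -2*(-2) = 4)
t = 33 (t = 9 + (1*4)*6 = 9 + 4*6 = 9 + 24 = 33)
d(G) = G**2
d(-4)*t = (-4)**2*33 = 16*33 = 528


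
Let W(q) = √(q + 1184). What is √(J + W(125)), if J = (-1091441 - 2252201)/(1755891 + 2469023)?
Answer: √(-3531649974197 + 4462474576849*√1309)/2112457 ≈ 5.9488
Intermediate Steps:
W(q) = √(1184 + q)
J = -1671821/2112457 (J = -3343642/4224914 = -3343642*1/4224914 = -1671821/2112457 ≈ -0.79141)
√(J + W(125)) = √(-1671821/2112457 + √(1184 + 125)) = √(-1671821/2112457 + √1309)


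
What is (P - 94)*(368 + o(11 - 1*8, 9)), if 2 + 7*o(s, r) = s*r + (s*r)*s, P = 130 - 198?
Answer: -434484/7 ≈ -62069.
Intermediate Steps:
P = -68
o(s, r) = -2/7 + r*s/7 + r*s²/7 (o(s, r) = -2/7 + (s*r + (s*r)*s)/7 = -2/7 + (r*s + (r*s)*s)/7 = -2/7 + (r*s + r*s²)/7 = -2/7 + (r*s/7 + r*s²/7) = -2/7 + r*s/7 + r*s²/7)
(P - 94)*(368 + o(11 - 1*8, 9)) = (-68 - 94)*(368 + (-2/7 + (⅐)*9*(11 - 1*8) + (⅐)*9*(11 - 1*8)²)) = -162*(368 + (-2/7 + (⅐)*9*(11 - 8) + (⅐)*9*(11 - 8)²)) = -162*(368 + (-2/7 + (⅐)*9*3 + (⅐)*9*3²)) = -162*(368 + (-2/7 + 27/7 + (⅐)*9*9)) = -162*(368 + (-2/7 + 27/7 + 81/7)) = -162*(368 + 106/7) = -162*2682/7 = -434484/7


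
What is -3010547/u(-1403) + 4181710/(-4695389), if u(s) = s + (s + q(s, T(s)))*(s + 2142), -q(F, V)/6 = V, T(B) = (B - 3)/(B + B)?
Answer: 13728163682546529/6854046021357418 ≈ 2.0029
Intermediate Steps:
T(B) = (-3 + B)/(2*B) (T(B) = (-3 + B)/((2*B)) = (-3 + B)*(1/(2*B)) = (-3 + B)/(2*B))
q(F, V) = -6*V
u(s) = s + (2142 + s)*(s - 3*(-3 + s)/s) (u(s) = s + (s - 3*(-3 + s)/s)*(s + 2142) = s + (s - 3*(-3 + s)/s)*(2142 + s) = s + (2142 + s)*(s - 3*(-3 + s)/s))
-3010547/u(-1403) + 4181710/(-4695389) = -3010547/(-6417 + (-1403)² + 2140*(-1403) + 19278/(-1403)) + 4181710/(-4695389) = -3010547/(-6417 + 1968409 - 3002420 + 19278*(-1/1403)) + 4181710*(-1/4695389) = -3010547/(-6417 + 1968409 - 3002420 - 19278/1403) - 4181710/4695389 = -3010547/(-1459739762/1403) - 4181710/4695389 = -3010547*(-1403/1459739762) - 4181710/4695389 = 4223797441/1459739762 - 4181710/4695389 = 13728163682546529/6854046021357418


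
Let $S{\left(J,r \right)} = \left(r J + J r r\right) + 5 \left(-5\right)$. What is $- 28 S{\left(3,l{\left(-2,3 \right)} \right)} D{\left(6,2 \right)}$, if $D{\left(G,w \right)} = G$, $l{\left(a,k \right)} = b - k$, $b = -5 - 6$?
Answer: $-87528$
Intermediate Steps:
$b = -11$ ($b = -5 - 6 = -11$)
$l{\left(a,k \right)} = -11 - k$
$S{\left(J,r \right)} = -25 + J r + J r^{2}$ ($S{\left(J,r \right)} = \left(J r + J r^{2}\right) - 25 = -25 + J r + J r^{2}$)
$- 28 S{\left(3,l{\left(-2,3 \right)} \right)} D{\left(6,2 \right)} = - 28 \left(-25 + 3 \left(-11 - 3\right) + 3 \left(-11 - 3\right)^{2}\right) 6 = - 28 \left(-25 + 3 \left(-14\right) + 3 \left(-14\right)^{2}\right) 6 = - 28 \left(-25 - 42 + 3 \cdot 196\right) 6 = - 28 \left(-25 - 42 + 588\right) 6 = \left(-28\right) 521 \cdot 6 = \left(-14588\right) 6 = -87528$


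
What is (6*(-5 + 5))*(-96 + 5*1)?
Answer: 0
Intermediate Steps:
(6*(-5 + 5))*(-96 + 5*1) = (6*0)*(-96 + 5) = 0*(-91) = 0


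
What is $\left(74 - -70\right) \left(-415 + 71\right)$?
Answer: $-49536$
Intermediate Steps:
$\left(74 - -70\right) \left(-415 + 71\right) = \left(74 + 70\right) \left(-344\right) = 144 \left(-344\right) = -49536$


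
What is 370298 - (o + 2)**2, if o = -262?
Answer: 302698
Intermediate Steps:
370298 - (o + 2)**2 = 370298 - (-262 + 2)**2 = 370298 - 1*(-260)**2 = 370298 - 1*67600 = 370298 - 67600 = 302698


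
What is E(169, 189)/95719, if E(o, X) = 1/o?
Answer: 1/16176511 ≈ 6.1818e-8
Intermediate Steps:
E(169, 189)/95719 = 1/(169*95719) = (1/169)*(1/95719) = 1/16176511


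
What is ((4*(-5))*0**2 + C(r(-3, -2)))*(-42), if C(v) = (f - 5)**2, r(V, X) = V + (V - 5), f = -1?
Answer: -1512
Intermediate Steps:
r(V, X) = -5 + 2*V (r(V, X) = V + (-5 + V) = -5 + 2*V)
C(v) = 36 (C(v) = (-1 - 5)**2 = (-6)**2 = 36)
((4*(-5))*0**2 + C(r(-3, -2)))*(-42) = ((4*(-5))*0**2 + 36)*(-42) = (-20*0 + 36)*(-42) = (0 + 36)*(-42) = 36*(-42) = -1512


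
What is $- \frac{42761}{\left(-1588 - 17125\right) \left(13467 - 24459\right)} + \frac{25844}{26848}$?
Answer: $\frac{166087171703}{172576675344} \approx 0.9624$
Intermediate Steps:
$- \frac{42761}{\left(-1588 - 17125\right) \left(13467 - 24459\right)} + \frac{25844}{26848} = - \frac{42761}{\left(-18713\right) \left(-10992\right)} + 25844 \cdot \frac{1}{26848} = - \frac{42761}{205693296} + \frac{6461}{6712} = \frac{166087171703}{172576675344}$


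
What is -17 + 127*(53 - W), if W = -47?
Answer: 12683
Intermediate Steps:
-17 + 127*(53 - W) = -17 + 127*(53 - 1*(-47)) = -17 + 127*(53 + 47) = -17 + 127*100 = -17 + 12700 = 12683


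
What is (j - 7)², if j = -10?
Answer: 289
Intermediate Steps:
(j - 7)² = (-10 - 7)² = (-17)² = 289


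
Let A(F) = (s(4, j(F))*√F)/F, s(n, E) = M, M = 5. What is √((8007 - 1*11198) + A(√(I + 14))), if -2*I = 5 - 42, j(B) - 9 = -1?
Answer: √(-539279 + 13*2^(¼)*65^(¾))/13 ≈ 56.47*I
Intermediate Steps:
j(B) = 8 (j(B) = 9 - 1 = 8)
I = 37/2 (I = -(5 - 42)/2 = -½*(-37) = 37/2 ≈ 18.500)
s(n, E) = 5
A(F) = 5/√F (A(F) = (5*√F)/F = 5/√F)
√((8007 - 1*11198) + A(√(I + 14))) = √((8007 - 1*11198) + 5/√(√(37/2 + 14))) = √((8007 - 11198) + 5/√(√(65/2))) = √(-3191 + 5/√(√130/2)) = √(-3191 + 5*(2^(¼)*65^(¾)/65)) = √(-3191 + 2^(¼)*65^(¾)/13)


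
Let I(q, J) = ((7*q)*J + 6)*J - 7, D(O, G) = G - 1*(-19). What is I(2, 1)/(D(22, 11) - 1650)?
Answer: -13/1620 ≈ -0.0080247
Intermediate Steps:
D(O, G) = 19 + G (D(O, G) = G + 19 = 19 + G)
I(q, J) = -7 + J*(6 + 7*J*q) (I(q, J) = (7*J*q + 6)*J - 7 = (6 + 7*J*q)*J - 7 = J*(6 + 7*J*q) - 7 = -7 + J*(6 + 7*J*q))
I(2, 1)/(D(22, 11) - 1650) = (-7 + 6*1 + 7*2*1**2)/((19 + 11) - 1650) = (-7 + 6 + 7*2*1)/(30 - 1650) = (-7 + 6 + 14)/(-1620) = -1/1620*13 = -13/1620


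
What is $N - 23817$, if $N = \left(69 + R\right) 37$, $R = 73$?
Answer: $-18563$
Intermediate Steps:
$N = 5254$ ($N = \left(69 + 73\right) 37 = 142 \cdot 37 = 5254$)
$N - 23817 = 5254 - 23817 = -18563$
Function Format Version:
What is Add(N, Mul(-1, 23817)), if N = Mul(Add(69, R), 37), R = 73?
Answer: -18563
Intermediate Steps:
N = 5254 (N = Mul(Add(69, 73), 37) = Mul(142, 37) = 5254)
Add(N, Mul(-1, 23817)) = Add(5254, Mul(-1, 23817)) = Add(5254, -23817) = -18563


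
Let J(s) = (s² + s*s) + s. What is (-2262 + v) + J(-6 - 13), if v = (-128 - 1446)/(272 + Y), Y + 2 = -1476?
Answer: -939290/603 ≈ -1557.7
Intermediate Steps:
Y = -1478 (Y = -2 - 1476 = -1478)
v = 787/603 (v = (-128 - 1446)/(272 - 1478) = -1574/(-1206) = -1574*(-1/1206) = 787/603 ≈ 1.3051)
J(s) = s + 2*s² (J(s) = (s² + s²) + s = 2*s² + s = s + 2*s²)
(-2262 + v) + J(-6 - 13) = (-2262 + 787/603) + (-6 - 13)*(1 + 2*(-6 - 13)) = -1363199/603 - 19*(1 + 2*(-19)) = -1363199/603 - 19*(1 - 38) = -1363199/603 - 19*(-37) = -1363199/603 + 703 = -939290/603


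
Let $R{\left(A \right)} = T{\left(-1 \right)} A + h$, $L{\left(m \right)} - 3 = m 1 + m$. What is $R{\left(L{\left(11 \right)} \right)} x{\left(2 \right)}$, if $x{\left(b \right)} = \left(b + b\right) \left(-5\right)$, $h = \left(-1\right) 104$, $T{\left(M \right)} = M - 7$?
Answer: $6080$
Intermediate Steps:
$T{\left(M \right)} = -7 + M$
$h = -104$
$L{\left(m \right)} = 3 + 2 m$ ($L{\left(m \right)} = 3 + \left(m 1 + m\right) = 3 + \left(m + m\right) = 3 + 2 m$)
$R{\left(A \right)} = -104 - 8 A$ ($R{\left(A \right)} = \left(-7 - 1\right) A - 104 = - 8 A - 104 = -104 - 8 A$)
$x{\left(b \right)} = - 10 b$ ($x{\left(b \right)} = 2 b \left(-5\right) = - 10 b$)
$R{\left(L{\left(11 \right)} \right)} x{\left(2 \right)} = \left(-104 - 8 \left(3 + 2 \cdot 11\right)\right) \left(\left(-10\right) 2\right) = \left(-104 - 8 \left(3 + 22\right)\right) \left(-20\right) = \left(-104 - 200\right) \left(-20\right) = \left(-304\right) \left(-20\right) = 6080$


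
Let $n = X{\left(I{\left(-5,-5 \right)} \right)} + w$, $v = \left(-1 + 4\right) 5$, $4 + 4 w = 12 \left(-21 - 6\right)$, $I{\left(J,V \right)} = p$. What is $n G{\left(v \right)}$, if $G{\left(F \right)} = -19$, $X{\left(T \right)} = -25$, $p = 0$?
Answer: $2033$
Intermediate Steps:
$I{\left(J,V \right)} = 0$
$w = -82$ ($w = -1 + \frac{12 \left(-21 - 6\right)}{4} = -1 + \frac{12 \left(-27\right)}{4} = -1 + \frac{1}{4} \left(-324\right) = -1 - 81 = -82$)
$v = 15$ ($v = 3 \cdot 5 = 15$)
$n = -107$ ($n = -25 - 82 = -107$)
$n G{\left(v \right)} = \left(-107\right) \left(-19\right) = 2033$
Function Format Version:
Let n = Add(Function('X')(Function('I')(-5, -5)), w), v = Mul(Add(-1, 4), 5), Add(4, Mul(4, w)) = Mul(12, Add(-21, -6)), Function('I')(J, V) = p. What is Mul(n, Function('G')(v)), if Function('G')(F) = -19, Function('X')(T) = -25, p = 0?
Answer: 2033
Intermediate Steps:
Function('I')(J, V) = 0
w = -82 (w = Add(-1, Mul(Rational(1, 4), Mul(12, Add(-21, -6)))) = Add(-1, Mul(Rational(1, 4), Mul(12, -27))) = Add(-1, Mul(Rational(1, 4), -324)) = Add(-1, -81) = -82)
v = 15 (v = Mul(3, 5) = 15)
n = -107 (n = Add(-25, -82) = -107)
Mul(n, Function('G')(v)) = Mul(-107, -19) = 2033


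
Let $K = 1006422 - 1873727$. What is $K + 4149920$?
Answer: $3282615$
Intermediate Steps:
$K = -867305$
$K + 4149920 = -867305 + 4149920 = 3282615$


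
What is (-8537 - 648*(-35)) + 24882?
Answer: 39025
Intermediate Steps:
(-8537 - 648*(-35)) + 24882 = (-8537 + 22680) + 24882 = 14143 + 24882 = 39025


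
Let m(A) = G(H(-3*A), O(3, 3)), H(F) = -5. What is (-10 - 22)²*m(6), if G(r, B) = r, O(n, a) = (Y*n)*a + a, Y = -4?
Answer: -5120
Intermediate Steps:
O(n, a) = a - 4*a*n (O(n, a) = (-4*n)*a + a = -4*a*n + a = a - 4*a*n)
m(A) = -5
(-10 - 22)²*m(6) = (-10 - 22)²*(-5) = (-32)²*(-5) = 1024*(-5) = -5120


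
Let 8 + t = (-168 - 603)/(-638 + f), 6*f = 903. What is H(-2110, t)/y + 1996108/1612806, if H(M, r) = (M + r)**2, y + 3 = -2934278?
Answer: -5553366694263026/19225480635099375 ≈ -0.28885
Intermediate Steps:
y = -2934281 (y = -3 - 2934278 = -2934281)
f = 301/2 (f = (1/6)*903 = 301/2 ≈ 150.50)
t = -2086/325 (t = -8 + (-168 - 603)/(-638 + 301/2) = -8 - 771/(-975/2) = -8 - 771*(-2/975) = -8 + 514/325 = -2086/325 ≈ -6.4185)
H(-2110, t)/y + 1996108/1612806 = (-2110 - 2086/325)**2/(-2934281) + 1996108/1612806 = (-687836/325)**2*(-1/2934281) + 1996108*(1/1612806) = (473118362896/105625)*(-1/2934281) + 998054/806403 = -473118362896/309933430625 + 998054/806403 = -5553366694263026/19225480635099375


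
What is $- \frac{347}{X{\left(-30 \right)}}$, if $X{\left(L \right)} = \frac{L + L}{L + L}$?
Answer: $-347$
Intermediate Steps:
$X{\left(L \right)} = 1$ ($X{\left(L \right)} = \frac{2 L}{2 L} = 2 L \frac{1}{2 L} = 1$)
$- \frac{347}{X{\left(-30 \right)}} = - \frac{347}{1} = \left(-347\right) 1 = -347$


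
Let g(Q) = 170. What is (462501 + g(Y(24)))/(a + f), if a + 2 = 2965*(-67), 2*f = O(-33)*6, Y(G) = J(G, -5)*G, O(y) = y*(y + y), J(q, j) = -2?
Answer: -462671/192123 ≈ -2.4082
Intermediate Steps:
O(y) = 2*y² (O(y) = y*(2*y) = 2*y²)
Y(G) = -2*G
f = 6534 (f = ((2*(-33)²)*6)/2 = ((2*1089)*6)/2 = (2178*6)/2 = (½)*13068 = 6534)
a = -198657 (a = -2 + 2965*(-67) = -2 - 198655 = -198657)
(462501 + g(Y(24)))/(a + f) = (462501 + 170)/(-198657 + 6534) = 462671/(-192123) = 462671*(-1/192123) = -462671/192123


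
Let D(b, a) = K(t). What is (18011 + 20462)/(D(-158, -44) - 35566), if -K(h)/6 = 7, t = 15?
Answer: -38473/35608 ≈ -1.0805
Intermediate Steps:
K(h) = -42 (K(h) = -6*7 = -42)
D(b, a) = -42
(18011 + 20462)/(D(-158, -44) - 35566) = (18011 + 20462)/(-42 - 35566) = 38473/(-35608) = 38473*(-1/35608) = -38473/35608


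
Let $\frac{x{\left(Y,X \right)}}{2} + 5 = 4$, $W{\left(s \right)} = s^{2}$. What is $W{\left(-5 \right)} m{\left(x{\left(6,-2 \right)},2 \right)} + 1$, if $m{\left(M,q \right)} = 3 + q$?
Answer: $126$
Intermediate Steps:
$x{\left(Y,X \right)} = -2$ ($x{\left(Y,X \right)} = -10 + 2 \cdot 4 = -10 + 8 = -2$)
$W{\left(-5 \right)} m{\left(x{\left(6,-2 \right)},2 \right)} + 1 = \left(-5\right)^{2} \left(3 + 2\right) + 1 = 25 \cdot 5 + 1 = 125 + 1 = 126$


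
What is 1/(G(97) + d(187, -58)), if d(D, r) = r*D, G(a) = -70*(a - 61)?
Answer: -1/13366 ≈ -7.4817e-5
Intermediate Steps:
G(a) = 4270 - 70*a (G(a) = -70*(-61 + a) = 4270 - 70*a)
d(D, r) = D*r
1/(G(97) + d(187, -58)) = 1/((4270 - 70*97) + 187*(-58)) = 1/((4270 - 6790) - 10846) = 1/(-2520 - 10846) = 1/(-13366) = -1/13366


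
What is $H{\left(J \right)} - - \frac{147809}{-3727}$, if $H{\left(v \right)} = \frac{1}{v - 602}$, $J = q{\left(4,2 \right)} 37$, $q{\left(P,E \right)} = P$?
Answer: $- \frac{67109013}{1692058} \approx -39.661$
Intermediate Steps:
$J = 148$ ($J = 4 \cdot 37 = 148$)
$H{\left(v \right)} = \frac{1}{-602 + v}$
$H{\left(J \right)} - - \frac{147809}{-3727} = \frac{1}{-602 + 148} - - \frac{147809}{-3727} = \frac{1}{-454} - \left(-147809\right) \left(- \frac{1}{3727}\right) = - \frac{1}{454} - \frac{147809}{3727} = - \frac{67109013}{1692058}$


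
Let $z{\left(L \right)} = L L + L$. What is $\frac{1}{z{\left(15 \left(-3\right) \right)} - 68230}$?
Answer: $- \frac{1}{66250} \approx -1.5094 \cdot 10^{-5}$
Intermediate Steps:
$z{\left(L \right)} = L + L^{2}$ ($z{\left(L \right)} = L^{2} + L = L + L^{2}$)
$\frac{1}{z{\left(15 \left(-3\right) \right)} - 68230} = \frac{1}{15 \left(-3\right) \left(1 + 15 \left(-3\right)\right) - 68230} = \frac{1}{- 45 \left(1 - 45\right) - 68230} = \frac{1}{\left(-45\right) \left(-44\right) - 68230} = \frac{1}{1980 - 68230} = \frac{1}{-66250} = - \frac{1}{66250}$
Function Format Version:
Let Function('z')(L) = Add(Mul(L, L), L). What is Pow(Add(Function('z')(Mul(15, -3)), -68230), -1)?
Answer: Rational(-1, 66250) ≈ -1.5094e-5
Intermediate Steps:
Function('z')(L) = Add(L, Pow(L, 2)) (Function('z')(L) = Add(Pow(L, 2), L) = Add(L, Pow(L, 2)))
Pow(Add(Function('z')(Mul(15, -3)), -68230), -1) = Pow(Add(Mul(Mul(15, -3), Add(1, Mul(15, -3))), -68230), -1) = Pow(Add(Mul(-45, Add(1, -45)), -68230), -1) = Pow(Add(Mul(-45, -44), -68230), -1) = Pow(Add(1980, -68230), -1) = Pow(-66250, -1) = Rational(-1, 66250)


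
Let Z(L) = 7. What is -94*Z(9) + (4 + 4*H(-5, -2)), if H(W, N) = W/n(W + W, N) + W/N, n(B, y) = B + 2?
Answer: -1283/2 ≈ -641.50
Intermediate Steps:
n(B, y) = 2 + B
H(W, N) = W/N + W/(2 + 2*W) (H(W, N) = W/(2 + (W + W)) + W/N = W/(2 + 2*W) + W/N = W/N + W/(2 + 2*W))
-94*Z(9) + (4 + 4*H(-5, -2)) = -94*7 + (4 + 4*((1/2)*(-5)*(2 - 2 + 2*(-5))/(-2*(1 - 5)))) = -658 + (4 + 4*((1/2)*(-5)*(-1/2)*(2 - 2 - 10)/(-4))) = -658 + (4 + 4*((1/2)*(-5)*(-1/2)*(-1/4)*(-10))) = -658 + (4 + 4*(25/8)) = -658 + (4 + 25/2) = -658 + 33/2 = -1283/2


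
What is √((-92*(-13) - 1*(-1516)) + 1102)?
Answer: √3814 ≈ 61.758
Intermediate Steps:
√((-92*(-13) - 1*(-1516)) + 1102) = √((1196 + 1516) + 1102) = √(2712 + 1102) = √3814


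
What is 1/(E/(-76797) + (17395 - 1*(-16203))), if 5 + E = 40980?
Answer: 76797/2580184631 ≈ 2.9764e-5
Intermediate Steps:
E = 40975 (E = -5 + 40980 = 40975)
1/(E/(-76797) + (17395 - 1*(-16203))) = 1/(40975/(-76797) + (17395 - 1*(-16203))) = 1/(40975*(-1/76797) + (17395 + 16203)) = 1/(-40975/76797 + 33598) = 1/(2580184631/76797) = 76797/2580184631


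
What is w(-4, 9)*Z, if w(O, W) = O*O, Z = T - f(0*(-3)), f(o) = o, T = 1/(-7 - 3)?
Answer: -8/5 ≈ -1.6000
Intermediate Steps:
T = -⅒ (T = 1/(-10) = -⅒ ≈ -0.10000)
Z = -⅒ (Z = -⅒ - 0*(-3) = -⅒ - 1*0 = -⅒ + 0 = -⅒ ≈ -0.10000)
w(O, W) = O²
w(-4, 9)*Z = (-4)²*(-⅒) = 16*(-⅒) = -8/5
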